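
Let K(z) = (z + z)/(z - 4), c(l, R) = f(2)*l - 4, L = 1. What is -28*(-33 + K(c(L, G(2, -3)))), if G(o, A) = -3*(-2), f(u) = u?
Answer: 2716/3 ≈ 905.33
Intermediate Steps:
G(o, A) = 6
c(l, R) = -4 + 2*l (c(l, R) = 2*l - 4 = -4 + 2*l)
K(z) = 2*z/(-4 + z) (K(z) = (2*z)/(-4 + z) = 2*z/(-4 + z))
-28*(-33 + K(c(L, G(2, -3)))) = -28*(-33 + 2*(-4 + 2*1)/(-4 + (-4 + 2*1))) = -28*(-33 + 2*(-4 + 2)/(-4 + (-4 + 2))) = -28*(-33 + 2*(-2)/(-4 - 2)) = -28*(-33 + 2*(-2)/(-6)) = -28*(-33 + 2*(-2)*(-⅙)) = -28*(-33 + ⅔) = -28*(-97/3) = 2716/3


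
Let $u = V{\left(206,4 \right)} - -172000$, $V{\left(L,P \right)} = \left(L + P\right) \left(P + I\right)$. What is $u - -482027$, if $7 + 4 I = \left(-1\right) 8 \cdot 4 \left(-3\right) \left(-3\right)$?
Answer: $\frac{1278759}{2} \approx 6.3938 \cdot 10^{5}$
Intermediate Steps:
$I = - \frac{295}{4}$ ($I = - \frac{7}{4} + \frac{\left(-1\right) 8 \cdot 4 \left(-3\right) \left(-3\right)}{4} = - \frac{7}{4} + \frac{\left(-8\right) \left(\left(-12\right) \left(-3\right)\right)}{4} = - \frac{7}{4} + \frac{\left(-8\right) 36}{4} = - \frac{7}{4} + \frac{1}{4} \left(-288\right) = - \frac{7}{4} - 72 = - \frac{295}{4} \approx -73.75$)
$V{\left(L,P \right)} = \left(- \frac{295}{4} + P\right) \left(L + P\right)$ ($V{\left(L,P \right)} = \left(L + P\right) \left(P - \frac{295}{4}\right) = \left(L + P\right) \left(- \frac{295}{4} + P\right) = \left(- \frac{295}{4} + P\right) \left(L + P\right)$)
$u = \frac{314705}{2}$ ($u = \left(4^{2} - \frac{30385}{2} - 295 + 206 \cdot 4\right) - -172000 = \left(16 - \frac{30385}{2} - 295 + 824\right) + 172000 = - \frac{29295}{2} + 172000 = \frac{314705}{2} \approx 1.5735 \cdot 10^{5}$)
$u - -482027 = \frac{314705}{2} - -482027 = \frac{314705}{2} + 482027 = \frac{1278759}{2}$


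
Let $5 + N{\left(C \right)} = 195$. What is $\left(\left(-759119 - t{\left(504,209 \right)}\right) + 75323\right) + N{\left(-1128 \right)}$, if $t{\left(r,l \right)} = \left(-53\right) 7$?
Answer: $-683235$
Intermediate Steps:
$N{\left(C \right)} = 190$ ($N{\left(C \right)} = -5 + 195 = 190$)
$t{\left(r,l \right)} = -371$
$\left(\left(-759119 - t{\left(504,209 \right)}\right) + 75323\right) + N{\left(-1128 \right)} = \left(\left(-759119 - -371\right) + 75323\right) + 190 = \left(\left(-759119 + 371\right) + 75323\right) + 190 = \left(-758748 + 75323\right) + 190 = -683425 + 190 = -683235$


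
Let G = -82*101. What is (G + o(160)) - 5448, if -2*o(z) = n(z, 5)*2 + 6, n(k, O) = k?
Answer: -13893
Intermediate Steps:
G = -8282
o(z) = -3 - z (o(z) = -(z*2 + 6)/2 = -(2*z + 6)/2 = -(6 + 2*z)/2 = -3 - z)
(G + o(160)) - 5448 = (-8282 + (-3 - 1*160)) - 5448 = (-8282 + (-3 - 160)) - 5448 = (-8282 - 163) - 5448 = -8445 - 5448 = -13893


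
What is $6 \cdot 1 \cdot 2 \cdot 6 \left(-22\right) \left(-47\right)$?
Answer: $74448$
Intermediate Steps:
$6 \cdot 1 \cdot 2 \cdot 6 \left(-22\right) \left(-47\right) = 6 \cdot 2 \cdot 6 \left(-22\right) \left(-47\right) = 12 \cdot 6 \left(-22\right) \left(-47\right) = 72 \left(-22\right) \left(-47\right) = \left(-1584\right) \left(-47\right) = 74448$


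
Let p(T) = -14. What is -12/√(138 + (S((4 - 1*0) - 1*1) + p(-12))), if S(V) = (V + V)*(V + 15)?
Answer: -3*√58/29 ≈ -0.78784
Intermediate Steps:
S(V) = 2*V*(15 + V) (S(V) = (2*V)*(15 + V) = 2*V*(15 + V))
-12/√(138 + (S((4 - 1*0) - 1*1) + p(-12))) = -12/√(138 + (2*((4 - 1*0) - 1*1)*(15 + ((4 - 1*0) - 1*1)) - 14)) = -12/√(138 + (2*((4 + 0) - 1)*(15 + ((4 + 0) - 1)) - 14)) = -12/√(138 + (2*(4 - 1)*(15 + (4 - 1)) - 14)) = -12/√(138 + (2*3*(15 + 3) - 14)) = -12/√(138 + (2*3*18 - 14)) = -12/√(138 + (108 - 14)) = -12/√(138 + 94) = -12*√58/116 = -3*√58/29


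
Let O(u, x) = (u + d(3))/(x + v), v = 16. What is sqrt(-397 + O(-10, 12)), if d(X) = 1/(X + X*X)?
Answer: I*sqrt(57219)/12 ≈ 19.934*I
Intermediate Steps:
d(X) = 1/(X + X**2)
O(u, x) = (1/12 + u)/(16 + x) (O(u, x) = (u + 1/(3*(1 + 3)))/(x + 16) = (u + (1/3)/4)/(16 + x) = (u + (1/3)*(1/4))/(16 + x) = (u + 1/12)/(16 + x) = (1/12 + u)/(16 + x))
sqrt(-397 + O(-10, 12)) = sqrt(-397 + (1/12 - 10)/(16 + 12)) = sqrt(-397 - 119/12/28) = sqrt(-397 + (1/28)*(-119/12)) = sqrt(-397 - 17/48) = sqrt(-19073/48) = I*sqrt(57219)/12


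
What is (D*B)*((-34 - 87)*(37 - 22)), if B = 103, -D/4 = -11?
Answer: -8225580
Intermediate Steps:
D = 44 (D = -4*(-11) = 44)
(D*B)*((-34 - 87)*(37 - 22)) = (44*103)*((-34 - 87)*(37 - 22)) = 4532*(-121*15) = 4532*(-1815) = -8225580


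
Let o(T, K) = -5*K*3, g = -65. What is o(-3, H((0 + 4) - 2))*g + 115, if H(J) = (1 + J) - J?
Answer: 1090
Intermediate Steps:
H(J) = 1
o(T, K) = -15*K
o(-3, H((0 + 4) - 2))*g + 115 = -15*1*(-65) + 115 = -15*(-65) + 115 = 975 + 115 = 1090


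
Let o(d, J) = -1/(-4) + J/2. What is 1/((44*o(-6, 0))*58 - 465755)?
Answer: -1/465117 ≈ -2.1500e-6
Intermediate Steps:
o(d, J) = ¼ + J/2 (o(d, J) = -1*(-¼) + J*(½) = ¼ + J/2)
1/((44*o(-6, 0))*58 - 465755) = 1/((44*(¼ + (½)*0))*58 - 465755) = 1/((44*(¼ + 0))*58 - 465755) = 1/((44*(¼))*58 - 465755) = 1/(11*58 - 465755) = 1/(638 - 465755) = 1/(-465117) = -1/465117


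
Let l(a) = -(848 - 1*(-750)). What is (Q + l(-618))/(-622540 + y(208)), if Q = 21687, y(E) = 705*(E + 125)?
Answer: -20089/387775 ≈ -0.051806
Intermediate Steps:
y(E) = 88125 + 705*E (y(E) = 705*(125 + E) = 88125 + 705*E)
l(a) = -1598 (l(a) = -(848 + 750) = -1*1598 = -1598)
(Q + l(-618))/(-622540 + y(208)) = (21687 - 1598)/(-622540 + (88125 + 705*208)) = 20089/(-622540 + (88125 + 146640)) = 20089/(-622540 + 234765) = 20089/(-387775) = 20089*(-1/387775) = -20089/387775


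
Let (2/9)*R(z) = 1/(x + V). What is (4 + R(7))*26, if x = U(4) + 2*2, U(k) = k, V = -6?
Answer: 325/2 ≈ 162.50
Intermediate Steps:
x = 8 (x = 4 + 2*2 = 4 + 4 = 8)
R(z) = 9/4 (R(z) = 9/(2*(8 - 6)) = (9/2)/2 = (9/2)*(½) = 9/4)
(4 + R(7))*26 = (4 + 9/4)*26 = (25/4)*26 = 325/2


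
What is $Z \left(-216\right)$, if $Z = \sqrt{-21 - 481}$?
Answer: $- 216 i \sqrt{502} \approx - 4839.6 i$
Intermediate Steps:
$Z = i \sqrt{502}$ ($Z = \sqrt{-502} = i \sqrt{502} \approx 22.405 i$)
$Z \left(-216\right) = i \sqrt{502} \left(-216\right) = - 216 i \sqrt{502}$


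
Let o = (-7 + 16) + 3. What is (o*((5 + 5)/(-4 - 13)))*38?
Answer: -4560/17 ≈ -268.24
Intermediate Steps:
o = 12 (o = 9 + 3 = 12)
(o*((5 + 5)/(-4 - 13)))*38 = (12*((5 + 5)/(-4 - 13)))*38 = (12*(10/(-17)))*38 = (12*(10*(-1/17)))*38 = (12*(-10/17))*38 = -120/17*38 = -4560/17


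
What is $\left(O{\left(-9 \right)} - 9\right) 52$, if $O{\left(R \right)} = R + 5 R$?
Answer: $-3276$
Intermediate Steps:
$O{\left(R \right)} = 6 R$
$\left(O{\left(-9 \right)} - 9\right) 52 = \left(6 \left(-9\right) - 9\right) 52 = \left(-54 - 9\right) 52 = \left(-63\right) 52 = -3276$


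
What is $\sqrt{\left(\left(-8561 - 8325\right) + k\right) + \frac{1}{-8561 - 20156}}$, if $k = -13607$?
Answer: $\frac{i \sqrt{11383677266}}{611} \approx 174.62 i$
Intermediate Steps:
$\sqrt{\left(\left(-8561 - 8325\right) + k\right) + \frac{1}{-8561 - 20156}} = \sqrt{\left(\left(-8561 - 8325\right) - 13607\right) + \frac{1}{-8561 - 20156}} = \sqrt{\left(-16886 - 13607\right) + \frac{1}{-28717}} = \sqrt{-30493 - \frac{1}{28717}} = \sqrt{- \frac{875667482}{28717}} = \frac{i \sqrt{11383677266}}{611}$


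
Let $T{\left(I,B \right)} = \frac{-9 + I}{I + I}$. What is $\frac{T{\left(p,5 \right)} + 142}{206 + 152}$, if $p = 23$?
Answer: $\frac{3273}{8234} \approx 0.3975$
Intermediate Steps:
$T{\left(I,B \right)} = \frac{-9 + I}{2 I}$
$\frac{T{\left(p,5 \right)} + 142}{206 + 152} = \frac{\frac{-9 + 23}{2 \cdot 23} + 142}{206 + 152} = \frac{\frac{1}{2} \cdot \frac{1}{23} \cdot 14 + 142}{358} = \left(\frac{7}{23} + 142\right) \frac{1}{358} = \frac{3273}{23} \cdot \frac{1}{358} = \frac{3273}{8234}$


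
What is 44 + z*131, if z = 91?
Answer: 11965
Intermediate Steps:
44 + z*131 = 44 + 91*131 = 44 + 11921 = 11965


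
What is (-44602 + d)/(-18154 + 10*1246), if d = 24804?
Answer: 9899/2847 ≈ 3.4770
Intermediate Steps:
(-44602 + d)/(-18154 + 10*1246) = (-44602 + 24804)/(-18154 + 10*1246) = -19798/(-18154 + 12460) = -19798/(-5694) = -19798*(-1/5694) = 9899/2847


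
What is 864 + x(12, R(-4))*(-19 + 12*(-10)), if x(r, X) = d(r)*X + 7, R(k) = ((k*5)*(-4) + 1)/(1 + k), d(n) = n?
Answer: 44927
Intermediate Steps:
R(k) = (1 - 20*k)/(1 + k) (R(k) = ((5*k)*(-4) + 1)/(1 + k) = (-20*k + 1)/(1 + k) = (1 - 20*k)/(1 + k))
x(r, X) = 7 + X*r (x(r, X) = r*X + 7 = X*r + 7 = 7 + X*r)
864 + x(12, R(-4))*(-19 + 12*(-10)) = 864 + (7 + ((1 - 20*(-4))/(1 - 4))*12)*(-19 + 12*(-10)) = 864 + (7 + ((1 + 80)/(-3))*12)*(-19 - 120) = 864 + (7 - 1/3*81*12)*(-139) = 864 + (7 - 27*12)*(-139) = 864 + (7 - 324)*(-139) = 864 - 317*(-139) = 864 + 44063 = 44927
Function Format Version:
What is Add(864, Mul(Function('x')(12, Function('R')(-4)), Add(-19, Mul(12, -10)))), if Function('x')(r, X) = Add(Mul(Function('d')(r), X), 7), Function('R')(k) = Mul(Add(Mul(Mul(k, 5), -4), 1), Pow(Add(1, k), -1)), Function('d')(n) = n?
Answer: 44927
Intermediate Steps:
Function('R')(k) = Mul(Pow(Add(1, k), -1), Add(1, Mul(-20, k))) (Function('R')(k) = Mul(Add(Mul(Mul(5, k), -4), 1), Pow(Add(1, k), -1)) = Mul(Add(Mul(-20, k), 1), Pow(Add(1, k), -1)) = Mul(Add(1, Mul(-20, k)), Pow(Add(1, k), -1)) = Mul(Pow(Add(1, k), -1), Add(1, Mul(-20, k))))
Function('x')(r, X) = Add(7, Mul(X, r)) (Function('x')(r, X) = Add(Mul(r, X), 7) = Add(Mul(X, r), 7) = Add(7, Mul(X, r)))
Add(864, Mul(Function('x')(12, Function('R')(-4)), Add(-19, Mul(12, -10)))) = Add(864, Mul(Add(7, Mul(Mul(Pow(Add(1, -4), -1), Add(1, Mul(-20, -4))), 12)), Add(-19, Mul(12, -10)))) = Add(864, Mul(Add(7, Mul(Mul(Pow(-3, -1), Add(1, 80)), 12)), Add(-19, -120))) = Add(864, Mul(Add(7, Mul(Mul(Rational(-1, 3), 81), 12)), -139)) = Add(864, Mul(Add(7, Mul(-27, 12)), -139)) = Add(864, Mul(Add(7, -324), -139)) = Add(864, Mul(-317, -139)) = Add(864, 44063) = 44927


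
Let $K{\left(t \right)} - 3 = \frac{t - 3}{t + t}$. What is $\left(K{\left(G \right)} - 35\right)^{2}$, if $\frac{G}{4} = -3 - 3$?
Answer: $\frac{253009}{256} \approx 988.32$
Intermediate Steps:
$G = -24$ ($G = 4 \left(-3 - 3\right) = 4 \left(-6\right) = -24$)
$K{\left(t \right)} = 3 + \frac{-3 + t}{2 t}$ ($K{\left(t \right)} = 3 + \frac{t - 3}{t + t} = 3 + \frac{-3 + t}{2 t}$)
$\left(K{\left(G \right)} - 35\right)^{2} = \left(\frac{-3 + 7 \left(-24\right)}{2 \left(-24\right)} - 35\right)^{2} = \left(\frac{1}{2} \left(- \frac{1}{24}\right) \left(-3 - 168\right) - 35\right)^{2} = \left(\frac{1}{2} \left(- \frac{1}{24}\right) \left(-171\right) - 35\right)^{2} = \left(\frac{57}{16} - 35\right)^{2} = \left(- \frac{503}{16}\right)^{2} = \frac{253009}{256}$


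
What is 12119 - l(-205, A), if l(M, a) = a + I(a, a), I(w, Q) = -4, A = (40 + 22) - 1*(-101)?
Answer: 11960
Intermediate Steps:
A = 163 (A = 62 + 101 = 163)
l(M, a) = -4 + a (l(M, a) = a - 4 = -4 + a)
12119 - l(-205, A) = 12119 - (-4 + 163) = 12119 - 1*159 = 12119 - 159 = 11960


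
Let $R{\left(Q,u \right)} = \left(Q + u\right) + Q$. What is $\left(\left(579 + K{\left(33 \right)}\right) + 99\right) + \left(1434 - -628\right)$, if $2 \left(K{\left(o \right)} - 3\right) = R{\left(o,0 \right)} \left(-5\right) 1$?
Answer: $2578$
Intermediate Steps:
$R{\left(Q,u \right)} = u + 2 Q$
$K{\left(o \right)} = 3 - 5 o$ ($K{\left(o \right)} = 3 + \frac{\left(0 + 2 o\right) \left(-5\right) 1}{2} = 3 + \frac{2 o \left(-5\right) 1}{2} = 3 + \frac{- 10 o 1}{2} = 3 + \frac{\left(-10\right) o}{2} = 3 - 5 o$)
$\left(\left(579 + K{\left(33 \right)}\right) + 99\right) + \left(1434 - -628\right) = \left(\left(579 + \left(3 - 165\right)\right) + 99\right) + \left(1434 - -628\right) = \left(\left(579 + \left(3 - 165\right)\right) + 99\right) + \left(1434 + 628\right) = \left(\left(579 - 162\right) + 99\right) + 2062 = \left(417 + 99\right) + 2062 = 516 + 2062 = 2578$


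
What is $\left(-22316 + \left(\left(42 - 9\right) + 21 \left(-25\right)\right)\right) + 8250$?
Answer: $-14558$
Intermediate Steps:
$\left(-22316 + \left(\left(42 - 9\right) + 21 \left(-25\right)\right)\right) + 8250 = \left(-22316 + \left(\left(42 - 9\right) - 525\right)\right) + 8250 = \left(-22316 + \left(33 - 525\right)\right) + 8250 = \left(-22316 - 492\right) + 8250 = -22808 + 8250 = -14558$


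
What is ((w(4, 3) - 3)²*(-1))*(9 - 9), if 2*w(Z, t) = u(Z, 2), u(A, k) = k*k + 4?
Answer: 0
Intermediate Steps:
u(A, k) = 4 + k² (u(A, k) = k² + 4 = 4 + k²)
w(Z, t) = 4 (w(Z, t) = (4 + 2²)/2 = (4 + 4)/2 = (½)*8 = 4)
((w(4, 3) - 3)²*(-1))*(9 - 9) = ((4 - 3)²*(-1))*(9 - 9) = (1²*(-1))*0 = (1*(-1))*0 = -1*0 = 0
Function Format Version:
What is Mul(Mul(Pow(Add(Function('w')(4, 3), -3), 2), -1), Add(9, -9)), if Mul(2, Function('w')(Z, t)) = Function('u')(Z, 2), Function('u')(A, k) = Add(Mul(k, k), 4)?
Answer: 0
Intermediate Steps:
Function('u')(A, k) = Add(4, Pow(k, 2)) (Function('u')(A, k) = Add(Pow(k, 2), 4) = Add(4, Pow(k, 2)))
Function('w')(Z, t) = 4 (Function('w')(Z, t) = Mul(Rational(1, 2), Add(4, Pow(2, 2))) = Mul(Rational(1, 2), Add(4, 4)) = Mul(Rational(1, 2), 8) = 4)
Mul(Mul(Pow(Add(Function('w')(4, 3), -3), 2), -1), Add(9, -9)) = Mul(Mul(Pow(Add(4, -3), 2), -1), Add(9, -9)) = Mul(Mul(Pow(1, 2), -1), 0) = Mul(Mul(1, -1), 0) = Mul(-1, 0) = 0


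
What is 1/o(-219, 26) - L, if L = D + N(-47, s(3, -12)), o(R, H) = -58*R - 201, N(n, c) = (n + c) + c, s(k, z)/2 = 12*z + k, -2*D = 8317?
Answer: 119247041/25002 ≈ 4769.5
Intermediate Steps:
D = -8317/2 (D = -½*8317 = -8317/2 ≈ -4158.5)
s(k, z) = 2*k + 24*z (s(k, z) = 2*(12*z + k) = 2*(k + 12*z) = 2*k + 24*z)
N(n, c) = n + 2*c (N(n, c) = (c + n) + c = n + 2*c)
o(R, H) = -201 - 58*R
L = -9539/2 (L = -8317/2 + (-47 + 2*(2*3 + 24*(-12))) = -8317/2 + (-47 + 2*(6 - 288)) = -8317/2 + (-47 + 2*(-282)) = -8317/2 + (-47 - 564) = -8317/2 - 611 = -9539/2 ≈ -4769.5)
1/o(-219, 26) - L = 1/(-201 - 58*(-219)) - 1*(-9539/2) = 1/(-201 + 12702) + 9539/2 = 1/12501 + 9539/2 = 119247041/25002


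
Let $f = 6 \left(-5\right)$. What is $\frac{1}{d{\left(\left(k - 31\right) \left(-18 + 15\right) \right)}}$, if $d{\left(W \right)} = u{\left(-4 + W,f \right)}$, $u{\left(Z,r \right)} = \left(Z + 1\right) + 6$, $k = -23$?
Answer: $\frac{1}{165} \approx 0.0060606$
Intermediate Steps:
$f = -30$
$u{\left(Z,r \right)} = 7 + Z$ ($u{\left(Z,r \right)} = \left(1 + Z\right) + 6 = 7 + Z$)
$d{\left(W \right)} = 3 + W$ ($d{\left(W \right)} = 7 + \left(-4 + W\right) = 3 + W$)
$\frac{1}{d{\left(\left(k - 31\right) \left(-18 + 15\right) \right)}} = \frac{1}{3 + \left(-23 - 31\right) \left(-18 + 15\right)} = \frac{1}{3 - -162} = \frac{1}{3 + 162} = \frac{1}{165}$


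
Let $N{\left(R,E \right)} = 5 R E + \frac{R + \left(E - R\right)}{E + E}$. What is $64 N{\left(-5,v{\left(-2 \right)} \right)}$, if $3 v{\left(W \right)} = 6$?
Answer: $-3168$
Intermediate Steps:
$v{\left(W \right)} = 2$ ($v{\left(W \right)} = \frac{1}{3} \cdot 6 = 2$)
$N{\left(R,E \right)} = \frac{1}{2} + 5 E R$ ($N{\left(R,E \right)} = 5 E R + \frac{E}{2 E} = 5 E R + E \frac{1}{2 E} = 5 E R + \frac{1}{2} = \frac{1}{2} + 5 E R$)
$64 N{\left(-5,v{\left(-2 \right)} \right)} = 64 \left(\frac{1}{2} + 5 \cdot 2 \left(-5\right)\right) = 64 \left(\frac{1}{2} - 50\right) = 64 \left(- \frac{99}{2}\right) = -3168$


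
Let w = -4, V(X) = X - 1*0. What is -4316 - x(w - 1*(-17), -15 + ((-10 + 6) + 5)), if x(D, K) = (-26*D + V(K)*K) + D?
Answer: -4187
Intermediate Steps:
V(X) = X (V(X) = X + 0 = X)
x(D, K) = K**2 - 25*D (x(D, K) = (-26*D + K*K) + D = (-26*D + K**2) + D = (K**2 - 26*D) + D = K**2 - 25*D)
-4316 - x(w - 1*(-17), -15 + ((-10 + 6) + 5)) = -4316 - ((-15 + ((-10 + 6) + 5))**2 - 25*(-4 - 1*(-17))) = -4316 - ((-15 + (-4 + 5))**2 - 25*(-4 + 17)) = -4316 - ((-15 + 1)**2 - 25*13) = -4316 - ((-14)**2 - 325) = -4316 - (196 - 325) = -4316 - 1*(-129) = -4316 + 129 = -4187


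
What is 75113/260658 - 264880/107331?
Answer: -2903863697/1332223038 ≈ -2.1797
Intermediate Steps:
75113/260658 - 264880/107331 = 75113*(1/260658) - 264880*1/107331 = 75113/260658 - 37840/15333 = -2903863697/1332223038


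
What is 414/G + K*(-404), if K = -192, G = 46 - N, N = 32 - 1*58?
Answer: 310295/4 ≈ 77574.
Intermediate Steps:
N = -26 (N = 32 - 58 = -26)
G = 72 (G = 46 - 1*(-26) = 46 + 26 = 72)
414/G + K*(-404) = 414/72 - 192*(-404) = 414*(1/72) + 77568 = 23/4 + 77568 = 310295/4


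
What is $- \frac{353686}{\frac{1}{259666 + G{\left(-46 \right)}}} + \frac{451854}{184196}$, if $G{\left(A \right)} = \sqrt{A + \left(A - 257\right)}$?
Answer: $- \frac{8458301398795921}{92098} - 353686 i \sqrt{349} \approx -9.184 \cdot 10^{10} - 6.6074 \cdot 10^{6} i$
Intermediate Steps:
$G{\left(A \right)} = \sqrt{-257 + 2 A}$ ($G{\left(A \right)} = \sqrt{A + \left(-257 + A\right)} = \sqrt{-257 + 2 A}$)
$- \frac{353686}{\frac{1}{259666 + G{\left(-46 \right)}}} + \frac{451854}{184196} = - \frac{353686}{\frac{1}{259666 + \sqrt{-257 + 2 \left(-46\right)}}} + \frac{451854}{184196} = - \frac{353686}{\frac{1}{259666 + \sqrt{-257 - 92}}} + 451854 \cdot \frac{1}{184196} = - \frac{353686}{\frac{1}{259666 + \sqrt{-349}}} + \frac{225927}{92098} = - \frac{353686}{\frac{1}{259666 + i \sqrt{349}}} + \frac{225927}{92098} = - 353686 \left(259666 + i \sqrt{349}\right) + \frac{225927}{92098} = \left(-91840228876 - 353686 i \sqrt{349}\right) + \frac{225927}{92098} = - \frac{8458301398795921}{92098} - 353686 i \sqrt{349}$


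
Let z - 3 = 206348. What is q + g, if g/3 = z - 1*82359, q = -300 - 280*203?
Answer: 314836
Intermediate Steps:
z = 206351 (z = 3 + 206348 = 206351)
q = -57140 (q = -300 - 56840 = -57140)
g = 371976 (g = 3*(206351 - 1*82359) = 3*(206351 - 82359) = 3*123992 = 371976)
q + g = -57140 + 371976 = 314836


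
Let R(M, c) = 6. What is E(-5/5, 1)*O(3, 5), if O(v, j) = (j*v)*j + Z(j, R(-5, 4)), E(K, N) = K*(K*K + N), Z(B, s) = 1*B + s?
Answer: -172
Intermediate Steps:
Z(B, s) = B + s
E(K, N) = K*(N + K**2) (E(K, N) = K*(K**2 + N) = K*(N + K**2))
O(v, j) = 6 + j + v*j**2 (O(v, j) = (j*v)*j + (j + 6) = v*j**2 + (6 + j) = 6 + j + v*j**2)
E(-5/5, 1)*O(3, 5) = ((-5/5)*(1 + (-5/5)**2))*(6 + 5 + 3*5**2) = ((-5*1/5)*(1 + (-5*1/5)**2))*(6 + 5 + 3*25) = (-(1 + (-1)**2))*(6 + 5 + 75) = -(1 + 1)*86 = -1*2*86 = -2*86 = -172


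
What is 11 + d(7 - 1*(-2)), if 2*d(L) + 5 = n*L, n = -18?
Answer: -145/2 ≈ -72.500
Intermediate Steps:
d(L) = -5/2 - 9*L (d(L) = -5/2 + (-18*L)/2 = -5/2 - 9*L)
11 + d(7 - 1*(-2)) = 11 + (-5/2 - 9*(7 - 1*(-2))) = 11 + (-5/2 - 9*(7 + 2)) = 11 + (-5/2 - 9*9) = 11 + (-5/2 - 81) = 11 - 167/2 = -145/2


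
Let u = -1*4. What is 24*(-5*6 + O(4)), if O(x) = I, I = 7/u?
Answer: -762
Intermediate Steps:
u = -4
I = -7/4 (I = 7/(-4) = 7*(-¼) = -7/4 ≈ -1.7500)
O(x) = -7/4
24*(-5*6 + O(4)) = 24*(-5*6 - 7/4) = 24*(-30 - 7/4) = 24*(-127/4) = -762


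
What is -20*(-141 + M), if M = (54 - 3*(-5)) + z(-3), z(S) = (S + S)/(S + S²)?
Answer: 1460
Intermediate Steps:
z(S) = 2*S/(S + S²) (z(S) = (2*S)/(S + S²) = 2*S/(S + S²))
M = 68 (M = (54 - 3*(-5)) + 2/(1 - 3) = (54 + 15) + 2/(-2) = 69 + 2*(-½) = 69 - 1 = 68)
-20*(-141 + M) = -20*(-141 + 68) = -20*(-73) = 1460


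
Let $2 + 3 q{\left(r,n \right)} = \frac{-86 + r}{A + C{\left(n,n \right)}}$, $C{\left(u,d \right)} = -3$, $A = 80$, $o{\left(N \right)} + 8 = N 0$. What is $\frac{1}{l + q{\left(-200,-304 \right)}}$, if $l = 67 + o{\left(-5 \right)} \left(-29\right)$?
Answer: $\frac{21}{6239} \approx 0.0033659$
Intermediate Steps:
$o{\left(N \right)} = -8$ ($o{\left(N \right)} = -8 + N 0 = -8 + 0 = -8$)
$l = 299$ ($l = 67 - -232 = 67 + 232 = 299$)
$q{\left(r,n \right)} = - \frac{80}{77} + \frac{r}{231}$ ($q{\left(r,n \right)} = - \frac{2}{3} + \frac{\left(-86 + r\right) \frac{1}{80 - 3}}{3} = - \frac{2}{3} + \frac{\left(-86 + r\right) \frac{1}{77}}{3} = - \frac{2}{3} + \frac{- \frac{86}{77} + \frac{r}{77}}{3} = - \frac{2}{3} + \left(- \frac{86}{231} + \frac{r}{231}\right) = - \frac{80}{77} + \frac{r}{231}$)
$\frac{1}{l + q{\left(-200,-304 \right)}} = \frac{1}{299 + \left(- \frac{80}{77} + \frac{1}{231} \left(-200\right)\right)} = \frac{1}{299 - \frac{40}{21}} = \frac{1}{\frac{6239}{21}} = \frac{21}{6239}$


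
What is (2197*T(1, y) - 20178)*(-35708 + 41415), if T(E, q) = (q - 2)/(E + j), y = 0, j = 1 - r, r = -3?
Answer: -600855788/5 ≈ -1.2017e+8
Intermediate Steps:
j = 4 (j = 1 - 1*(-3) = 1 + 3 = 4)
T(E, q) = (-2 + q)/(4 + E) (T(E, q) = (q - 2)/(E + 4) = (-2 + q)/(4 + E))
(2197*T(1, y) - 20178)*(-35708 + 41415) = (2197*((-2 + 0)/(4 + 1)) - 20178)*(-35708 + 41415) = (2197*(-2/5) - 20178)*5707 = (2197*((⅕)*(-2)) - 20178)*5707 = (2197*(-⅖) - 20178)*5707 = (-4394/5 - 20178)*5707 = -105284/5*5707 = -600855788/5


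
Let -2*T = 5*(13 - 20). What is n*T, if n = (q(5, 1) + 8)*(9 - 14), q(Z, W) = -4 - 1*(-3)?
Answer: -1225/2 ≈ -612.50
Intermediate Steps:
q(Z, W) = -1 (q(Z, W) = -4 + 3 = -1)
T = 35/2 (T = -5*(13 - 20)/2 = -5*(-7)/2 = -½*(-35) = 35/2 ≈ 17.500)
n = -35 (n = (-1 + 8)*(9 - 14) = 7*(-5) = -35)
n*T = -35*35/2 = -1225/2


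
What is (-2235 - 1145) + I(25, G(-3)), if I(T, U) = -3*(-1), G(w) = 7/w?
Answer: -3377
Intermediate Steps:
I(T, U) = 3
(-2235 - 1145) + I(25, G(-3)) = (-2235 - 1145) + 3 = -3380 + 3 = -3377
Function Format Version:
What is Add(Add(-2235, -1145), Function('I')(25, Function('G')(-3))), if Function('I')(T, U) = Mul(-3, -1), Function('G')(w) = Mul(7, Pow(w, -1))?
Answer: -3377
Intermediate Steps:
Function('I')(T, U) = 3
Add(Add(-2235, -1145), Function('I')(25, Function('G')(-3))) = Add(Add(-2235, -1145), 3) = Add(-3380, 3) = -3377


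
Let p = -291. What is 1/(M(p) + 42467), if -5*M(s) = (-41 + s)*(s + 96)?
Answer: 1/29519 ≈ 3.3877e-5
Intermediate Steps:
M(s) = -(-41 + s)*(96 + s)/5 (M(s) = -(-41 + s)*(s + 96)/5 = -(-41 + s)*(96 + s)/5)
1/(M(p) + 42467) = 1/((3936/5 - 11*(-291) - 1/5*(-291)**2) + 42467) = 1/((3936/5 + 3201 - 1/5*84681) + 42467) = 1/((3936/5 + 3201 - 84681/5) + 42467) = 1/(-12948 + 42467) = 1/29519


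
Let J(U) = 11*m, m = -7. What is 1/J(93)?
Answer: -1/77 ≈ -0.012987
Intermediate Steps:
J(U) = -77 (J(U) = 11*(-7) = -77)
1/J(93) = 1/(-77) = -1/77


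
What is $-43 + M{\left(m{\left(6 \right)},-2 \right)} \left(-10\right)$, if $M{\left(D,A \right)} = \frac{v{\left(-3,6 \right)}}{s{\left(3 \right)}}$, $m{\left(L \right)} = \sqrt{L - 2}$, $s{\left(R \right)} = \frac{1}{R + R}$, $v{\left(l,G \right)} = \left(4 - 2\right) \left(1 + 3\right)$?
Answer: $-523$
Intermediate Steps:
$v{\left(l,G \right)} = 8$ ($v{\left(l,G \right)} = 2 \cdot 4 = 8$)
$s{\left(R \right)} = \frac{1}{2 R}$
$m{\left(L \right)} = \sqrt{-2 + L}$
$M{\left(D,A \right)} = 48$ ($M{\left(D,A \right)} = \frac{8}{\frac{1}{2} \cdot \frac{1}{3}} = 8 \frac{1}{\frac{1}{6}} = 8 \cdot 6 = 48$)
$-43 + M{\left(m{\left(6 \right)},-2 \right)} \left(-10\right) = -43 + 48 \left(-10\right) = -43 - 480 = -523$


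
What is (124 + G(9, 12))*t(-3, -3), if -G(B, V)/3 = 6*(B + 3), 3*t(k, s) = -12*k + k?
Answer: -1012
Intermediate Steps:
t(k, s) = -11*k/3 (t(k, s) = (-12*k + k)/3 = (-11*k)/3 = -11*k/3)
G(B, V) = -54 - 18*B (G(B, V) = -18*(B + 3) = -18*(3 + B) = -3*(18 + 6*B) = -54 - 18*B)
(124 + G(9, 12))*t(-3, -3) = (124 + (-54 - 18*9))*(-11/3*(-3)) = (124 + (-54 - 162))*11 = (124 - 216)*11 = -92*11 = -1012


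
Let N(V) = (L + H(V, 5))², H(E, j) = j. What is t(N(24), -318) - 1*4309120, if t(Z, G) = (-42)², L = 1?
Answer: -4307356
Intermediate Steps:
N(V) = 36 (N(V) = (1 + 5)² = 6² = 36)
t(Z, G) = 1764
t(N(24), -318) - 1*4309120 = 1764 - 1*4309120 = 1764 - 4309120 = -4307356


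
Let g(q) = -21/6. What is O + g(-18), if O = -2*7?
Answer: -35/2 ≈ -17.500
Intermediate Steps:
g(q) = -7/2 (g(q) = -21*⅙ = -7/2)
O = -14
O + g(-18) = -14 - 7/2 = -35/2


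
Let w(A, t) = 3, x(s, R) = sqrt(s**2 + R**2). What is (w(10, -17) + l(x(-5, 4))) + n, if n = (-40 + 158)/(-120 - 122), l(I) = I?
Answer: 304/121 + sqrt(41) ≈ 8.9155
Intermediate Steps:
x(s, R) = sqrt(R**2 + s**2)
n = -59/121 (n = 118/(-242) = 118*(-1/242) = -59/121 ≈ -0.48760)
(w(10, -17) + l(x(-5, 4))) + n = (3 + sqrt(4**2 + (-5)**2)) - 59/121 = (3 + sqrt(16 + 25)) - 59/121 = (3 + sqrt(41)) - 59/121 = 304/121 + sqrt(41)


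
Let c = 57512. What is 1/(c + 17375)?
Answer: 1/74887 ≈ 1.3353e-5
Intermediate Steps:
1/(c + 17375) = 1/(57512 + 17375) = 1/74887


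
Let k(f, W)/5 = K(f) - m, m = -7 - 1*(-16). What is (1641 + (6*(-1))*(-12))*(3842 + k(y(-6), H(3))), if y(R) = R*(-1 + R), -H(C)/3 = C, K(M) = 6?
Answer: 6555651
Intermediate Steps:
H(C) = -3*C
m = 9 (m = -7 + 16 = 9)
k(f, W) = -15 (k(f, W) = 5*(6 - 1*9) = 5*(6 - 9) = 5*(-3) = -15)
(1641 + (6*(-1))*(-12))*(3842 + k(y(-6), H(3))) = (1641 + (6*(-1))*(-12))*(3842 - 15) = (1641 - 6*(-12))*3827 = (1641 + 72)*3827 = 1713*3827 = 6555651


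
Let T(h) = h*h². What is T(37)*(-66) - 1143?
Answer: -3344241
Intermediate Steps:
T(h) = h³
T(37)*(-66) - 1143 = 37³*(-66) - 1143 = 50653*(-66) - 1143 = -3343098 - 1143 = -3344241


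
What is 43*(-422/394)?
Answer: -9073/197 ≈ -46.056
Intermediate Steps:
43*(-422/394) = 43*(-422*1/394) = 43*(-211/197) = -9073/197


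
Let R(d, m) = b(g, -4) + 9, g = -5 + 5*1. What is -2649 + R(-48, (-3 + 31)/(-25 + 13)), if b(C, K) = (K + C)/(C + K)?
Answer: -2639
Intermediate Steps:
g = 0 (g = -5 + 5 = 0)
b(C, K) = 1 (b(C, K) = (C + K)/(C + K) = 1)
R(d, m) = 10 (R(d, m) = 1 + 9 = 10)
-2649 + R(-48, (-3 + 31)/(-25 + 13)) = -2649 + 10 = -2639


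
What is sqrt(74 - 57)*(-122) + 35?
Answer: 35 - 122*sqrt(17) ≈ -468.02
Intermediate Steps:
sqrt(74 - 57)*(-122) + 35 = sqrt(17)*(-122) + 35 = -122*sqrt(17) + 35 = 35 - 122*sqrt(17)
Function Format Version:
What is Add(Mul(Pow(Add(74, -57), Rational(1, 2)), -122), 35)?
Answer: Add(35, Mul(-122, Pow(17, Rational(1, 2)))) ≈ -468.02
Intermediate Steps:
Add(Mul(Pow(Add(74, -57), Rational(1, 2)), -122), 35) = Add(Mul(Pow(17, Rational(1, 2)), -122), 35) = Add(Mul(-122, Pow(17, Rational(1, 2))), 35) = Add(35, Mul(-122, Pow(17, Rational(1, 2))))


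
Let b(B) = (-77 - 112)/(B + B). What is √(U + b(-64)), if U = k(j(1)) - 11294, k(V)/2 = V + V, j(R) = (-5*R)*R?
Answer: I*√2896006/16 ≈ 106.36*I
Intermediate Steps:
b(B) = -189/(2*B) (b(B) = -189*1/(2*B) = -189/(2*B))
j(R) = -5*R²
k(V) = 4*V (k(V) = 2*(V + V) = 2*(2*V) = 4*V)
U = -11314 (U = 4*(-5*1²) - 11294 = 4*(-5*1) - 11294 = 4*(-5) - 11294 = -20 - 11294 = -11314)
√(U + b(-64)) = √(-11314 - 189/2/(-64)) = √(-11314 - 189/2*(-1/64)) = √(-11314 + 189/128) = √(-1448003/128) = I*√2896006/16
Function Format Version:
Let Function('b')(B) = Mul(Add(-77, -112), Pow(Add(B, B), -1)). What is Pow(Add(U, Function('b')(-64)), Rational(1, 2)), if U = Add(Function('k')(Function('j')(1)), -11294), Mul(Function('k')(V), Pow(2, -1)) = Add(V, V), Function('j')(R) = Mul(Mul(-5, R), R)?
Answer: Mul(Rational(1, 16), I, Pow(2896006, Rational(1, 2))) ≈ Mul(106.36, I)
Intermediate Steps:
Function('b')(B) = Mul(Rational(-189, 2), Pow(B, -1)) (Function('b')(B) = Mul(-189, Pow(Mul(2, B), -1)) = Mul(-189, Mul(Rational(1, 2), Pow(B, -1))) = Mul(Rational(-189, 2), Pow(B, -1)))
Function('j')(R) = Mul(-5, Pow(R, 2))
Function('k')(V) = Mul(4, V) (Function('k')(V) = Mul(2, Add(V, V)) = Mul(2, Mul(2, V)) = Mul(4, V))
U = -11314 (U = Add(Mul(4, Mul(-5, Pow(1, 2))), -11294) = Add(Mul(4, Mul(-5, 1)), -11294) = Add(Mul(4, -5), -11294) = Add(-20, -11294) = -11314)
Pow(Add(U, Function('b')(-64)), Rational(1, 2)) = Pow(Add(-11314, Mul(Rational(-189, 2), Pow(-64, -1))), Rational(1, 2)) = Pow(Add(-11314, Mul(Rational(-189, 2), Rational(-1, 64))), Rational(1, 2)) = Pow(Add(-11314, Rational(189, 128)), Rational(1, 2)) = Pow(Rational(-1448003, 128), Rational(1, 2)) = Mul(Rational(1, 16), I, Pow(2896006, Rational(1, 2)))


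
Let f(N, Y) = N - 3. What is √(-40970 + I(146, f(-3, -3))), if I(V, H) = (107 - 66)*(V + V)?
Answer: 9*I*√358 ≈ 170.29*I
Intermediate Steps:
f(N, Y) = -3 + N
I(V, H) = 82*V (I(V, H) = 41*(2*V) = 82*V)
√(-40970 + I(146, f(-3, -3))) = √(-40970 + 82*146) = √(-40970 + 11972) = √(-28998) = 9*I*√358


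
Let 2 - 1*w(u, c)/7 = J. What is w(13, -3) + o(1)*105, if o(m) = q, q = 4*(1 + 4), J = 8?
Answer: 2058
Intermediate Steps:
w(u, c) = -42 (w(u, c) = 14 - 7*8 = 14 - 56 = -42)
q = 20 (q = 4*5 = 20)
o(m) = 20
w(13, -3) + o(1)*105 = -42 + 20*105 = -42 + 2100 = 2058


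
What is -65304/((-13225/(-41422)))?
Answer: -2705022288/13225 ≈ -2.0454e+5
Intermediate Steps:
-65304/((-13225/(-41422))) = -65304/((-13225*(-1/41422))) = -65304/13225/41422 = -65304*41422/13225 = -2705022288/13225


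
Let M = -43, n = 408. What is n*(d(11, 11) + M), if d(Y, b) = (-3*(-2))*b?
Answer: 9384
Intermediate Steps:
d(Y, b) = 6*b
n*(d(11, 11) + M) = 408*(6*11 - 43) = 408*(66 - 43) = 408*23 = 9384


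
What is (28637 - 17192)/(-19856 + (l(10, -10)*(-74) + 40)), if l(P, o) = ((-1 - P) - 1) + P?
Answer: -3815/6556 ≈ -0.58191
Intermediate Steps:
l(P, o) = -2 (l(P, o) = (-2 - P) + P = -2)
(28637 - 17192)/(-19856 + (l(10, -10)*(-74) + 40)) = (28637 - 17192)/(-19856 + (-2*(-74) + 40)) = 11445/(-19856 + (148 + 40)) = 11445/(-19856 + 188) = 11445/(-19668) = 11445*(-1/19668) = -3815/6556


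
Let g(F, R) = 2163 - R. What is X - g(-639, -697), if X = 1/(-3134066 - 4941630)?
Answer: -23096490561/8075696 ≈ -2860.0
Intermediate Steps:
X = -1/8075696 (X = 1/(-8075696) = -1/8075696 ≈ -1.2383e-7)
X - g(-639, -697) = -1/8075696 - (2163 - 1*(-697)) = -1/8075696 - (2163 + 697) = -1/8075696 - 1*2860 = -1/8075696 - 2860 = -23096490561/8075696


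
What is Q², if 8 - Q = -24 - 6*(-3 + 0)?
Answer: 196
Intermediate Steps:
Q = 14 (Q = 8 - (-24 - 6*(-3 + 0)) = 8 - (-24 - 6*(-3)) = 8 - (-24 - 1*(-18)) = 8 - (-24 + 18) = 8 - 1*(-6) = 8 + 6 = 14)
Q² = 14² = 196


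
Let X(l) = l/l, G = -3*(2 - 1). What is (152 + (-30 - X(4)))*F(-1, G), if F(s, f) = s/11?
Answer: -11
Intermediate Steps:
G = -3 (G = -3*1 = -3)
X(l) = 1
F(s, f) = s/11
(152 + (-30 - X(4)))*F(-1, G) = (152 + (-30 - 1*1))*((1/11)*(-1)) = (152 + (-30 - 1))*(-1/11) = (152 - 31)*(-1/11) = 121*(-1/11) = -11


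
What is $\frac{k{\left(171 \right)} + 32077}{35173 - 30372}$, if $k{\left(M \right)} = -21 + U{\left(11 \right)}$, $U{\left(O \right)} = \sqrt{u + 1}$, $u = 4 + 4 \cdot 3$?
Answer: $\frac{32056}{4801} + \frac{\sqrt{17}}{4801} \approx 6.6778$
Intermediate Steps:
$u = 16$ ($u = 4 + 12 = 16$)
$U{\left(O \right)} = \sqrt{17}$ ($U{\left(O \right)} = \sqrt{16 + 1} = \sqrt{17}$)
$k{\left(M \right)} = -21 + \sqrt{17}$
$\frac{k{\left(171 \right)} + 32077}{35173 - 30372} = \frac{\left(-21 + \sqrt{17}\right) + 32077}{35173 - 30372} = \frac{32056 + \sqrt{17}}{4801} = \left(32056 + \sqrt{17}\right) \frac{1}{4801} = \frac{32056}{4801} + \frac{\sqrt{17}}{4801}$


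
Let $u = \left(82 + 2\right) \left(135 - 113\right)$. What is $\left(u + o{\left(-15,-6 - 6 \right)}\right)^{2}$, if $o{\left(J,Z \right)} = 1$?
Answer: $3418801$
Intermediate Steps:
$u = 1848$ ($u = 84 \cdot 22 = 1848$)
$\left(u + o{\left(-15,-6 - 6 \right)}\right)^{2} = \left(1848 + 1\right)^{2} = 1849^{2} = 3418801$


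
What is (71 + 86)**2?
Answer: 24649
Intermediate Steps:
(71 + 86)**2 = 157**2 = 24649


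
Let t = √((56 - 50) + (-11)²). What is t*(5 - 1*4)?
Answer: √127 ≈ 11.269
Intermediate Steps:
t = √127 (t = √(6 + 121) = √127 ≈ 11.269)
t*(5 - 1*4) = √127*(5 - 1*4) = √127*(5 - 4) = √127*1 = √127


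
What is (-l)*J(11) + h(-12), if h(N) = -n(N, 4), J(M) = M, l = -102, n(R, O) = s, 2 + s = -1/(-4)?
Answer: 4495/4 ≈ 1123.8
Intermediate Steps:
s = -7/4 (s = -2 - 1/(-4) = -2 - 1*(-1/4) = -2 + 1/4 = -7/4 ≈ -1.7500)
n(R, O) = -7/4
h(N) = 7/4 (h(N) = -1*(-7/4) = 7/4)
(-l)*J(11) + h(-12) = -1*(-102)*11 + 7/4 = 102*11 + 7/4 = 1122 + 7/4 = 4495/4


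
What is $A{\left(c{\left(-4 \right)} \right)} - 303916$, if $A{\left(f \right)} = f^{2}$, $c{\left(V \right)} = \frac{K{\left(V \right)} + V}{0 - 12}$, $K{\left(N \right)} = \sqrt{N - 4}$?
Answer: $-303916 + \frac{\left(2 - i \sqrt{2}\right)^{2}}{36} \approx -3.0392 \cdot 10^{5} - 0.15713 i$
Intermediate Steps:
$K{\left(N \right)} = \sqrt{-4 + N}$
$c{\left(V \right)} = - \frac{V}{12} - \frac{\sqrt{-4 + V}}{12}$ ($c{\left(V \right)} = \frac{\sqrt{-4 + V} + V}{0 - 12} = \frac{V + \sqrt{-4 + V}}{-12} = \left(V + \sqrt{-4 + V}\right) \left(- \frac{1}{12}\right) = - \frac{V}{12} - \frac{\sqrt{-4 + V}}{12}$)
$A{\left(c{\left(-4 \right)} \right)} - 303916 = \left(\left(- \frac{1}{12}\right) \left(-4\right) - \frac{\sqrt{-4 - 4}}{12}\right)^{2} - 303916 = \left(\frac{1}{3} - \frac{\sqrt{-8}}{12}\right)^{2} - 303916 = \left(\frac{1}{3} - \frac{2 i \sqrt{2}}{12}\right)^{2} - 303916 = \left(\frac{1}{3} - \frac{i \sqrt{2}}{6}\right)^{2} - 303916 = -303916 + \left(\frac{1}{3} - \frac{i \sqrt{2}}{6}\right)^{2}$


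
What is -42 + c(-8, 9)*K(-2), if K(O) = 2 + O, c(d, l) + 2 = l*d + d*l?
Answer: -42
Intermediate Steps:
c(d, l) = -2 + 2*d*l (c(d, l) = -2 + (l*d + d*l) = -2 + (d*l + d*l) = -2 + 2*d*l)
-42 + c(-8, 9)*K(-2) = -42 + (-2 + 2*(-8)*9)*(2 - 2) = -42 + (-2 - 144)*0 = -42 - 146*0 = -42 + 0 = -42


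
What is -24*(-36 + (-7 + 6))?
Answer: 888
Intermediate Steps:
-24*(-36 + (-7 + 6)) = -24*(-36 - 1) = -24*(-37) = 888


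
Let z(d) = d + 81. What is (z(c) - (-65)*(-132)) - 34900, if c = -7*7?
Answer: -43448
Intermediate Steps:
c = -49
z(d) = 81 + d
(z(c) - (-65)*(-132)) - 34900 = ((81 - 49) - (-65)*(-132)) - 34900 = (32 - 1*8580) - 34900 = (32 - 8580) - 34900 = -8548 - 34900 = -43448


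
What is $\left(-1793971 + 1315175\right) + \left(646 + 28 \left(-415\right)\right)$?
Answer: $-489770$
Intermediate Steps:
$\left(-1793971 + 1315175\right) + \left(646 + 28 \left(-415\right)\right) = -478796 + \left(646 - 11620\right) = -478796 - 10974 = -489770$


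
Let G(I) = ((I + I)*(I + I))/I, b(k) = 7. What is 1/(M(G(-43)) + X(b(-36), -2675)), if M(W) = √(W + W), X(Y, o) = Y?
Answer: 7/393 - 2*I*√86/393 ≈ 0.017812 - 0.047194*I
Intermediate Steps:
G(I) = 4*I (G(I) = ((2*I)*(2*I))/I = (4*I²)/I = 4*I)
M(W) = √2*√W (M(W) = √(2*W) = √2*√W)
1/(M(G(-43)) + X(b(-36), -2675)) = 1/(√2*√(4*(-43)) + 7) = 1/(√2*√(-172) + 7) = 1/(√2*(2*I*√43) + 7) = 1/(2*I*√86 + 7) = 1/(7 + 2*I*√86)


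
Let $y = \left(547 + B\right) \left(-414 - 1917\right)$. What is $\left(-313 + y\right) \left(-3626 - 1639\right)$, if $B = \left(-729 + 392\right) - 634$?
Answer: $-5201983215$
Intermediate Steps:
$B = -971$ ($B = -337 - 634 = -971$)
$y = 988344$ ($y = \left(547 - 971\right) \left(-414 - 1917\right) = \left(-424\right) \left(-2331\right) = 988344$)
$\left(-313 + y\right) \left(-3626 - 1639\right) = \left(-313 + 988344\right) \left(-3626 - 1639\right) = 988031 \left(-5265\right) = -5201983215$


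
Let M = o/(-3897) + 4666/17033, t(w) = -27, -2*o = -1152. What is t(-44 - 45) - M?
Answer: -200063069/7375289 ≈ -27.126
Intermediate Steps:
o = 576 (o = -½*(-1152) = 576)
M = 930266/7375289 (M = 576/(-3897) + 4666/17033 = 576*(-1/3897) + 4666*(1/17033) = -64/433 + 4666/17033 = 930266/7375289 ≈ 0.12613)
t(-44 - 45) - M = -27 - 1*930266/7375289 = -27 - 930266/7375289 = -200063069/7375289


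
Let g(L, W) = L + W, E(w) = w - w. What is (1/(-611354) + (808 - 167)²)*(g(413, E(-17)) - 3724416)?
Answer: -55026250120016507/35962 ≈ -1.5301e+12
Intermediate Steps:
E(w) = 0
(1/(-611354) + (808 - 167)²)*(g(413, E(-17)) - 3724416) = (1/(-611354) + (808 - 167)²)*((413 + 0) - 3724416) = (-1/611354 + 641²)*(413 - 3724416) = (-1/611354 + 410881)*(-3724003) = (251193742873/611354)*(-3724003) = -55026250120016507/35962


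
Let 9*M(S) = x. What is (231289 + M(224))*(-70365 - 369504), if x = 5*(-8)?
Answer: -305204718503/3 ≈ -1.0173e+11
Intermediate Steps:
x = -40
M(S) = -40/9 (M(S) = (⅑)*(-40) = -40/9)
(231289 + M(224))*(-70365 - 369504) = (231289 - 40/9)*(-70365 - 369504) = (2081561/9)*(-439869) = -305204718503/3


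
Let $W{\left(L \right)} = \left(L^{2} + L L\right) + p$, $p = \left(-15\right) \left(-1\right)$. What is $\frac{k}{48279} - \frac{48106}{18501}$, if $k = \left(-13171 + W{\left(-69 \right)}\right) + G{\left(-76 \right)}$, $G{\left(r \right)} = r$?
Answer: $- \frac{113864204}{42533799} \approx -2.677$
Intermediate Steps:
$p = 15$
$W{\left(L \right)} = 15 + 2 L^{2}$ ($W{\left(L \right)} = \left(L^{2} + L L\right) + 15 = \left(L^{2} + L^{2}\right) + 15 = 2 L^{2} + 15 = 15 + 2 L^{2}$)
$k = -3710$ ($k = \left(-13171 + \left(15 + 2 \left(-69\right)^{2}\right)\right) - 76 = \left(-13171 + \left(15 + 2 \cdot 4761\right)\right) - 76 = \left(-13171 + \left(15 + 9522\right)\right) - 76 = \left(-13171 + 9537\right) - 76 = -3634 - 76 = -3710$)
$\frac{k}{48279} - \frac{48106}{18501} = - \frac{3710}{48279} - \frac{48106}{18501} = \left(-3710\right) \frac{1}{48279} - \frac{48106}{18501} = - \frac{530}{6897} - \frac{48106}{18501} = - \frac{113864204}{42533799}$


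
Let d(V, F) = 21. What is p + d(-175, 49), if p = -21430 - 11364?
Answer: -32773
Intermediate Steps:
p = -32794
p + d(-175, 49) = -32794 + 21 = -32773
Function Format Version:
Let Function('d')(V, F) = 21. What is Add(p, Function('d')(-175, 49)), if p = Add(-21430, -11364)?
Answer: -32773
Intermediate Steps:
p = -32794
Add(p, Function('d')(-175, 49)) = Add(-32794, 21) = -32773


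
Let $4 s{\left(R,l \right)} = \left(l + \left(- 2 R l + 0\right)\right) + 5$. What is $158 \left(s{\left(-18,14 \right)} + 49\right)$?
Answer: $\frac{56801}{2} \approx 28401.0$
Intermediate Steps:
$s{\left(R,l \right)} = \frac{5}{4} + \frac{l}{4} - \frac{R l}{2}$ ($s{\left(R,l \right)} = \frac{\left(l + \left(- 2 R l + 0\right)\right) + 5}{4} = \frac{\left(l - 2 R l\right) + 5}{4} = \frac{5 + l - 2 R l}{4} = \frac{5}{4} + \frac{l}{4} - \frac{R l}{2}$)
$158 \left(s{\left(-18,14 \right)} + 49\right) = 158 \left(\left(\frac{5}{4} + \frac{1}{4} \cdot 14 - \left(-9\right) 14\right) + 49\right) = 158 \left(\left(\frac{5}{4} + \frac{7}{2} + 126\right) + 49\right) = 158 \left(\frac{523}{4} + 49\right) = 158 \cdot \frac{719}{4} = \frac{56801}{2}$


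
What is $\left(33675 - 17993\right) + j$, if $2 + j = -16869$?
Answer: $-1189$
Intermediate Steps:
$j = -16871$ ($j = -2 - 16869 = -16871$)
$\left(33675 - 17993\right) + j = \left(33675 - 17993\right) - 16871 = 15682 - 16871 = -1189$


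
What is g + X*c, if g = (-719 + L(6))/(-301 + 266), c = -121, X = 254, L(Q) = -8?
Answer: -1074963/35 ≈ -30713.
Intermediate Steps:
g = 727/35 (g = (-719 - 8)/(-301 + 266) = -727/(-35) = -727*(-1/35) = 727/35 ≈ 20.771)
g + X*c = 727/35 + 254*(-121) = 727/35 - 30734 = -1074963/35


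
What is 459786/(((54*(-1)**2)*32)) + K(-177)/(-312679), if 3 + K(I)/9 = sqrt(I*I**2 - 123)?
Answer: 23960912225/90051552 - 18*I*sqrt(1386339)/312679 ≈ 266.08 - 0.067781*I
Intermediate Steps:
K(I) = -27 + 9*sqrt(-123 + I**3) (K(I) = -27 + 9*sqrt(I*I**2 - 123) = -27 + 9*sqrt(I**3 - 123) = -27 + 9*sqrt(-123 + I**3))
459786/(((54*(-1)**2)*32)) + K(-177)/(-312679) = 459786/(((54*(-1)**2)*32)) + (-27 + 9*sqrt(-123 + (-177)**3))/(-312679) = 459786/(((54*1)*32)) + (-27 + 9*sqrt(-123 - 5545233))*(-1/312679) = 459786/((54*32)) + (-27 + 9*sqrt(-5545356))*(-1/312679) = 459786/1728 + (-27 + 9*(2*I*sqrt(1386339)))*(-1/312679) = 459786*(1/1728) + (-27 + 18*I*sqrt(1386339))*(-1/312679) = 76631/288 + (27/312679 - 18*I*sqrt(1386339)/312679) = 23960912225/90051552 - 18*I*sqrt(1386339)/312679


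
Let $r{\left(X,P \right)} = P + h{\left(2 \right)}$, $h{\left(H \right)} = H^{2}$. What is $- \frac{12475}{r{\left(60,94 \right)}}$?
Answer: $- \frac{12475}{98} \approx -127.3$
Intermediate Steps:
$r{\left(X,P \right)} = 4 + P$ ($r{\left(X,P \right)} = P + 2^{2} = P + 4 = 4 + P$)
$- \frac{12475}{r{\left(60,94 \right)}} = - \frac{12475}{4 + 94} = - \frac{12475}{98}$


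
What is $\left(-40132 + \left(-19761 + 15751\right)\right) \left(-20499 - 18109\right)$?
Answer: $1704234336$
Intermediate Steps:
$\left(-40132 + \left(-19761 + 15751\right)\right) \left(-20499 - 18109\right) = \left(-40132 - 4010\right) \left(-38608\right) = \left(-44142\right) \left(-38608\right) = 1704234336$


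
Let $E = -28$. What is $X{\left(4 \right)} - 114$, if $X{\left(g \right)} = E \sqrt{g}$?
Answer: $-170$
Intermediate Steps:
$X{\left(g \right)} = - 28 \sqrt{g}$
$X{\left(4 \right)} - 114 = - 28 \sqrt{4} - 114 = \left(-28\right) 2 - 114 = -56 - 114 = -170$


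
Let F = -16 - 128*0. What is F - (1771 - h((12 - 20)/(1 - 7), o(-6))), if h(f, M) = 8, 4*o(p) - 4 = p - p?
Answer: -1779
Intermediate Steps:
o(p) = 1 (o(p) = 1 + (p - p)/4 = 1 + (¼)*0 = 1 + 0 = 1)
F = -16 (F = -16 - 32*0 = -16 + 0 = -16)
F - (1771 - h((12 - 20)/(1 - 7), o(-6))) = -16 - (1771 - 1*8) = -16 - (1771 - 8) = -16 - 1*1763 = -16 - 1763 = -1779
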